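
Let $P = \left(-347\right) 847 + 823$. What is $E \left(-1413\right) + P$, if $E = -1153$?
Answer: $1336103$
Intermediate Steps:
$P = -293086$ ($P = -293909 + 823 = -293086$)
$E \left(-1413\right) + P = \left(-1153\right) \left(-1413\right) - 293086 = 1629189 - 293086 = 1336103$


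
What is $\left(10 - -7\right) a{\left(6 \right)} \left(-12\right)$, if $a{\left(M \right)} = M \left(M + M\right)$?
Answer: $-14688$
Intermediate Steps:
$a{\left(M \right)} = 2 M^{2}$ ($a{\left(M \right)} = M 2 M = 2 M^{2}$)
$\left(10 - -7\right) a{\left(6 \right)} \left(-12\right) = \left(10 - -7\right) 2 \cdot 6^{2} \left(-12\right) = \left(10 + 7\right) 2 \cdot 36 \left(-12\right) = 17 \cdot 72 \left(-12\right) = 1224 \left(-12\right) = -14688$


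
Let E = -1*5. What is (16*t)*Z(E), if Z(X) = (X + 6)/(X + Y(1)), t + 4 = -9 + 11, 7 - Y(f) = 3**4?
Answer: 32/79 ≈ 0.40506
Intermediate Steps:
Y(f) = -74 (Y(f) = 7 - 1*3**4 = 7 - 1*81 = 7 - 81 = -74)
t = -2 (t = -4 + (-9 + 11) = -4 + 2 = -2)
E = -5
Z(X) = (6 + X)/(-74 + X) (Z(X) = (X + 6)/(X - 74) = (6 + X)/(-74 + X))
(16*t)*Z(E) = (16*(-2))*((6 - 5)/(-74 - 5)) = -32/(-79) = -(-32)/79 = -32*(-1/79) = 32/79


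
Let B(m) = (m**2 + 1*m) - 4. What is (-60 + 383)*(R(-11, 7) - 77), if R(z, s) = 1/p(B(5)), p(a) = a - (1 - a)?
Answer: -74594/3 ≈ -24865.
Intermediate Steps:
B(m) = -4 + m + m**2 (B(m) = (m**2 + m) - 4 = (m + m**2) - 4 = -4 + m + m**2)
p(a) = -1 + 2*a (p(a) = a + (-1 + a) = -1 + 2*a)
R(z, s) = 1/51 (R(z, s) = 1/(-1 + 2*(-4 + 5 + 5**2)) = 1/(-1 + 2*(-4 + 5 + 25)) = 1/(-1 + 2*26) = 1/(-1 + 52) = 1/51)
(-60 + 383)*(R(-11, 7) - 77) = (-60 + 383)*(1/51 - 77) = 323*(-3926/51) = -74594/3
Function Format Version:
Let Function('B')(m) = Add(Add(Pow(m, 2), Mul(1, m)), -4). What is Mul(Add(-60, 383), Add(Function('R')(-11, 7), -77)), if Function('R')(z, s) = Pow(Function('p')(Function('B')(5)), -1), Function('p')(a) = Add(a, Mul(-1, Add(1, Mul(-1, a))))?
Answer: Rational(-74594, 3) ≈ -24865.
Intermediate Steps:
Function('B')(m) = Add(-4, m, Pow(m, 2)) (Function('B')(m) = Add(Add(Pow(m, 2), m), -4) = Add(Add(m, Pow(m, 2)), -4) = Add(-4, m, Pow(m, 2)))
Function('p')(a) = Add(-1, Mul(2, a)) (Function('p')(a) = Add(a, Add(-1, a)) = Add(-1, Mul(2, a)))
Function('R')(z, s) = Rational(1, 51) (Function('R')(z, s) = Pow(Add(-1, Mul(2, Add(-4, 5, Pow(5, 2)))), -1) = Pow(Add(-1, Mul(2, Add(-4, 5, 25))), -1) = Pow(Add(-1, Mul(2, 26)), -1) = Pow(Add(-1, 52), -1) = Pow(51, -1) = Rational(1, 51))
Mul(Add(-60, 383), Add(Function('R')(-11, 7), -77)) = Mul(Add(-60, 383), Add(Rational(1, 51), -77)) = Mul(323, Rational(-3926, 51)) = Rational(-74594, 3)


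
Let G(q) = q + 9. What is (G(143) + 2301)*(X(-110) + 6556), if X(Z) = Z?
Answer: 15812038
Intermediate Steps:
G(q) = 9 + q
(G(143) + 2301)*(X(-110) + 6556) = ((9 + 143) + 2301)*(-110 + 6556) = (152 + 2301)*6446 = 2453*6446 = 15812038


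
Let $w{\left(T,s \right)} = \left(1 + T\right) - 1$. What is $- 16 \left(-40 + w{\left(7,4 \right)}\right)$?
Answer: $528$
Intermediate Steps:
$w{\left(T,s \right)} = T$
$- 16 \left(-40 + w{\left(7,4 \right)}\right) = - 16 \left(-40 + 7\right) = \left(-16\right) \left(-33\right) = 528$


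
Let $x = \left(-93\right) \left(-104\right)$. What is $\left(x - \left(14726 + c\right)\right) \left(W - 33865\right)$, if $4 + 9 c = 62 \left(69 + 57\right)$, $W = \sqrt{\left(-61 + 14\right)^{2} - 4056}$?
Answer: $\frac{1804801310}{9} - \frac{53294 i \sqrt{1847}}{9} \approx 2.0053 \cdot 10^{8} - 2.5449 \cdot 10^{5} i$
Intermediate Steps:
$W = i \sqrt{1847}$ ($W = \sqrt{\left(-47\right)^{2} - 4056} = \sqrt{2209 - 4056} = \sqrt{-1847} = i \sqrt{1847} \approx 42.977 i$)
$c = \frac{7808}{9}$ ($c = - \frac{4}{9} + \frac{62 \left(69 + 57\right)}{9} = - \frac{4}{9} + \frac{62 \cdot 126}{9} = - \frac{4}{9} + \frac{1}{9} \cdot 7812 = - \frac{4}{9} + 868 = \frac{7808}{9} \approx 867.56$)
$x = 9672$
$\left(x - \left(14726 + c\right)\right) \left(W - 33865\right) = \left(9672 - \frac{140342}{9}\right) \left(i \sqrt{1847} - 33865\right) = \left(9672 - \frac{140342}{9}\right) \left(-33865 + i \sqrt{1847}\right) = - \frac{53294 \left(-33865 + i \sqrt{1847}\right)}{9} = \frac{1804801310}{9} - \frac{53294 i \sqrt{1847}}{9}$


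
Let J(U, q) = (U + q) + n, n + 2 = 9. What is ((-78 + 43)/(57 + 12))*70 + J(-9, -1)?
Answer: -2657/69 ≈ -38.507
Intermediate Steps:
n = 7 (n = -2 + 9 = 7)
J(U, q) = 7 + U + q (J(U, q) = (U + q) + 7 = 7 + U + q)
((-78 + 43)/(57 + 12))*70 + J(-9, -1) = ((-78 + 43)/(57 + 12))*70 + (7 - 9 - 1) = -35/69*70 - 3 = -2450/69 - 3 = -2657/69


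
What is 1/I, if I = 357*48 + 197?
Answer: 1/17333 ≈ 5.7693e-5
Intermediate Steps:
I = 17333 (I = 17136 + 197 = 17333)
1/I = 1/17333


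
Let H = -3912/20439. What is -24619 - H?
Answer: -167727943/6813 ≈ -24619.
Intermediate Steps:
H = -1304/6813 (H = -3912*1/20439 = -1304/6813 ≈ -0.19140)
-24619 - H = -24619 - 1*(-1304/6813) = -24619 + 1304/6813 = -167727943/6813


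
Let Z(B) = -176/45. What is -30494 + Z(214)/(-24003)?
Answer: -32937636514/1080135 ≈ -30494.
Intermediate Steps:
Z(B) = -176/45 (Z(B) = -176*1/45 = -176/45)
-30494 + Z(214)/(-24003) = -30494 - 176/45/(-24003) = -30494 - 176/45*(-1/24003) = -30494 + 176/1080135 = -32937636514/1080135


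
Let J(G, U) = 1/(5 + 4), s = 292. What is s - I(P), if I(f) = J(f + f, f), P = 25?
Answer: 2627/9 ≈ 291.89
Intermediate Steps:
J(G, U) = ⅑ (J(G, U) = 1/9 = ⅑)
I(f) = ⅑
s - I(P) = 292 - 1*⅑ = 292 - ⅑ = 2627/9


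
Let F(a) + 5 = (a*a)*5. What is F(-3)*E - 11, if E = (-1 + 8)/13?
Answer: 137/13 ≈ 10.538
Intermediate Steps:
F(a) = -5 + 5*a² (F(a) = -5 + (a*a)*5 = -5 + a²*5 = -5 + 5*a²)
E = 7/13 (E = 7*(1/13) = 7/13 ≈ 0.53846)
F(-3)*E - 11 = (-5 + 5*(-3)²)*(7/13) - 11 = (-5 + 5*9)*(7/13) - 11 = (-5 + 45)*(7/13) - 11 = 40*(7/13) - 11 = 280/13 - 11 = 137/13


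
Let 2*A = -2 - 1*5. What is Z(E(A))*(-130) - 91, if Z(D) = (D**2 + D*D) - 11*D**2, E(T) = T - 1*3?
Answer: 98683/2 ≈ 49342.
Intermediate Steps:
A = -7/2 (A = (-2 - 1*5)/2 = (-2 - 5)/2 = (1/2)*(-7) = -7/2 ≈ -3.5000)
E(T) = -3 + T (E(T) = T - 3 = -3 + T)
Z(D) = -9*D**2 (Z(D) = (D**2 + D**2) - 11*D**2 = 2*D**2 - 11*D**2 = -9*D**2)
Z(E(A))*(-130) - 91 = -9*(-3 - 7/2)**2*(-130) - 91 = -9*(-13/2)**2*(-130) - 91 = -9*169/4*(-130) - 91 = -1521/4*(-130) - 91 = 98865/2 - 91 = 98683/2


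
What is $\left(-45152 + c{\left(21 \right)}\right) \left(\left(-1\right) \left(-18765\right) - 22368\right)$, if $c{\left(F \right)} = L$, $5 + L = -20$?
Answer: $162772731$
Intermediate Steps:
$L = -25$ ($L = -5 - 20 = -25$)
$c{\left(F \right)} = -25$
$\left(-45152 + c{\left(21 \right)}\right) \left(\left(-1\right) \left(-18765\right) - 22368\right) = \left(-45152 - 25\right) \left(\left(-1\right) \left(-18765\right) - 22368\right) = - 45177 \left(18765 - 22368\right) = \left(-45177\right) \left(-3603\right) = 162772731$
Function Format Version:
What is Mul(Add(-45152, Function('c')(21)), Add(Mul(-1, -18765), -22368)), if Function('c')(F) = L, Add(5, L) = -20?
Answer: 162772731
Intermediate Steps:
L = -25 (L = Add(-5, -20) = -25)
Function('c')(F) = -25
Mul(Add(-45152, Function('c')(21)), Add(Mul(-1, -18765), -22368)) = Mul(Add(-45152, -25), Add(Mul(-1, -18765), -22368)) = Mul(-45177, Add(18765, -22368)) = Mul(-45177, -3603) = 162772731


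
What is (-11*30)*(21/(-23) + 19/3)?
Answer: -41140/23 ≈ -1788.7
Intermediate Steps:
(-11*30)*(21/(-23) + 19/3) = -330*(21*(-1/23) + 19*(1/3)) = -330*(-21/23 + 19/3) = -330*374/69 = -41140/23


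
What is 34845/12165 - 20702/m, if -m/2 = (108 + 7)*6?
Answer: 9997531/559590 ≈ 17.866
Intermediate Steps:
m = -1380 (m = -2*(108 + 7)*6 = -230*6 = -2*690 = -1380)
34845/12165 - 20702/m = 34845/12165 - 20702/(-1380) = 34845*(1/12165) - 20702*(-1/1380) = 2323/811 + 10351/690 = 9997531/559590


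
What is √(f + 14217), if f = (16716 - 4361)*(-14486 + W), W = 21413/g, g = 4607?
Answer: 2*I*√949278804840058/4607 ≈ 13375.0*I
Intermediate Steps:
W = 21413/4607 ≈ 4.6479
f = -824271102095/4607 (f = (16716 - 4361)*(-14486 + 21413/4607) = 12355*(-66715589/4607) = -824271102095/4607 ≈ -1.7892e+8)
√(f + 14217) = √(-824271102095/4607 + 14217) = √(-824205604376/4607) = 2*I*√949278804840058/4607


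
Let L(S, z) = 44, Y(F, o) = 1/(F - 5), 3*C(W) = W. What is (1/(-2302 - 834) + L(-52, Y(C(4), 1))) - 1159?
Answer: -3496641/3136 ≈ -1115.0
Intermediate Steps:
C(W) = W/3
Y(F, o) = 1/(-5 + F)
(1/(-2302 - 834) + L(-52, Y(C(4), 1))) - 1159 = (1/(-2302 - 834) + 44) - 1159 = (1/(-3136) + 44) - 1159 = (-1/3136 + 44) - 1159 = 137983/3136 - 1159 = -3496641/3136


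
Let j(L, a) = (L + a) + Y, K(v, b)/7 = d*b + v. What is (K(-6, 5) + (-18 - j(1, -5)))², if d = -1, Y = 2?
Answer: 8649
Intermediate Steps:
K(v, b) = -7*b + 7*v (K(v, b) = 7*(-b + v) = 7*(v - b) = -7*b + 7*v)
j(L, a) = 2 + L + a (j(L, a) = (L + a) + 2 = 2 + L + a)
(K(-6, 5) + (-18 - j(1, -5)))² = ((-7*5 + 7*(-6)) + (-18 - (2 + 1 - 5)))² = ((-35 - 42) + (-18 - 1*(-2)))² = (-77 + (-18 + 2))² = (-77 - 16)² = (-93)² = 8649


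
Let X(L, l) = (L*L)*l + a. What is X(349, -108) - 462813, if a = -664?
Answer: -13617985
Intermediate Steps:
X(L, l) = -664 + l*L² (X(L, l) = (L*L)*l - 664 = L²*l - 664 = l*L² - 664 = -664 + l*L²)
X(349, -108) - 462813 = (-664 - 108*349²) - 462813 = (-664 - 108*121801) - 462813 = (-664 - 13154508) - 462813 = -13155172 - 462813 = -13617985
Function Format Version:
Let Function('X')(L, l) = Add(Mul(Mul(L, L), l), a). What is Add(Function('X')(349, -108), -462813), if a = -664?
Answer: -13617985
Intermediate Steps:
Function('X')(L, l) = Add(-664, Mul(l, Pow(L, 2))) (Function('X')(L, l) = Add(Mul(Mul(L, L), l), -664) = Add(Mul(Pow(L, 2), l), -664) = Add(Mul(l, Pow(L, 2)), -664) = Add(-664, Mul(l, Pow(L, 2))))
Add(Function('X')(349, -108), -462813) = Add(Add(-664, Mul(-108, Pow(349, 2))), -462813) = Add(Add(-664, Mul(-108, 121801)), -462813) = Add(Add(-664, -13154508), -462813) = Add(-13155172, -462813) = -13617985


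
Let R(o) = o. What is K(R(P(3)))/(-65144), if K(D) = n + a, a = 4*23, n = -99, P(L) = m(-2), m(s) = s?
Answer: 7/65144 ≈ 0.00010745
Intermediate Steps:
P(L) = -2
a = 92
K(D) = -7 (K(D) = -99 + 92 = -7)
K(R(P(3)))/(-65144) = -7/(-65144) = -7*(-1/65144) = 7/65144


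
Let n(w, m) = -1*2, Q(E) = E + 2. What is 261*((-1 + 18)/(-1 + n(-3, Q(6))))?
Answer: -1479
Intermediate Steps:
Q(E) = 2 + E
n(w, m) = -2
261*((-1 + 18)/(-1 + n(-3, Q(6)))) = 261*((-1 + 18)/(-1 - 2)) = 261*(17/(-3)) = 261*(17*(-⅓)) = 261*(-17/3) = -1479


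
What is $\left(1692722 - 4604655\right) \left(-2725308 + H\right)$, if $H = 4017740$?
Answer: $-3763475391056$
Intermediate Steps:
$\left(1692722 - 4604655\right) \left(-2725308 + H\right) = \left(1692722 - 4604655\right) \left(-2725308 + 4017740\right) = \left(-2911933\right) 1292432 = -3763475391056$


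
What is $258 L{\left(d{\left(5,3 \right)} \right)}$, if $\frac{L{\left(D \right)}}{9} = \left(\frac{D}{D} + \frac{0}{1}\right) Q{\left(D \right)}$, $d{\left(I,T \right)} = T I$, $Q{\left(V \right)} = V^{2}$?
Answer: $522450$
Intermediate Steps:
$d{\left(I,T \right)} = I T$
$L{\left(D \right)} = 9 D^{2}$ ($L{\left(D \right)} = 9 \left(\frac{D}{D} + \frac{0}{1}\right) D^{2} = 9 \left(1 + 0 \cdot 1\right) D^{2} = 9 \left(1 + 0\right) D^{2} = 9 \cdot 1 D^{2} = 9 D^{2}$)
$258 L{\left(d{\left(5,3 \right)} \right)} = 258 \cdot 9 \left(5 \cdot 3\right)^{2} = 258 \cdot 9 \cdot 15^{2} = 258 \cdot 9 \cdot 225 = 258 \cdot 2025 = 522450$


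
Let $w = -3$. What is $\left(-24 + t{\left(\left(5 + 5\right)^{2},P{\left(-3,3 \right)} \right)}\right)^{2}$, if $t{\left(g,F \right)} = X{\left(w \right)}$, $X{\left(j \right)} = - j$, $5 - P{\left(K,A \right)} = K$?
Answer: $441$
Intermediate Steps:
$P{\left(K,A \right)} = 5 - K$
$t{\left(g,F \right)} = 3$ ($t{\left(g,F \right)} = \left(-1\right) \left(-3\right) = 3$)
$\left(-24 + t{\left(\left(5 + 5\right)^{2},P{\left(-3,3 \right)} \right)}\right)^{2} = \left(-24 + 3\right)^{2} = \left(-21\right)^{2} = 441$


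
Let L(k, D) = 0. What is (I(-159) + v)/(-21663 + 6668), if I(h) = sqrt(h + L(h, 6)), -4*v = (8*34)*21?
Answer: 1428/14995 - I*sqrt(159)/14995 ≈ 0.095232 - 0.00084092*I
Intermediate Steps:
v = -1428 (v = -8*34*21/4 = -68*21 = -1/4*5712 = -1428)
I(h) = sqrt(h) (I(h) = sqrt(h + 0) = sqrt(h))
(I(-159) + v)/(-21663 + 6668) = (sqrt(-159) - 1428)/(-21663 + 6668) = (I*sqrt(159) - 1428)/(-14995) = (-1428 + I*sqrt(159))*(-1/14995) = 1428/14995 - I*sqrt(159)/14995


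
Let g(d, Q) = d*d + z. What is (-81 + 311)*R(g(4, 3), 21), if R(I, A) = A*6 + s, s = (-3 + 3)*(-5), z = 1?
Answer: 28980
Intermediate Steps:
s = 0 (s = 0*(-5) = 0)
g(d, Q) = 1 + d² (g(d, Q) = d*d + 1 = d² + 1 = 1 + d²)
R(I, A) = 6*A (R(I, A) = A*6 + 0 = 6*A + 0 = 6*A)
(-81 + 311)*R(g(4, 3), 21) = (-81 + 311)*(6*21) = 230*126 = 28980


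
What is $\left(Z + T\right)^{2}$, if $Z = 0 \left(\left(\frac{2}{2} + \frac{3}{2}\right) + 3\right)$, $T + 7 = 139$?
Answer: $17424$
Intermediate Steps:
$T = 132$ ($T = -7 + 139 = 132$)
$Z = 0$ ($Z = 0 \left(\left(2 \cdot \frac{1}{2} + 3 \cdot \frac{1}{2}\right) + 3\right) = 0 \left(\left(1 + \frac{3}{2}\right) + 3\right) = 0 \left(\frac{5}{2} + 3\right) = 0 \cdot \frac{11}{2} = 0$)
$\left(Z + T\right)^{2} = \left(0 + 132\right)^{2} = 132^{2} = 17424$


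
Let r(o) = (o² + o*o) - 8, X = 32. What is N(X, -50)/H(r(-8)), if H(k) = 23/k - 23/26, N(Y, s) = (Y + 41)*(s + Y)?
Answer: 2049840/1081 ≈ 1896.2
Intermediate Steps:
r(o) = -8 + 2*o² (r(o) = (o² + o²) - 8 = 2*o² - 8 = -8 + 2*o²)
N(Y, s) = (41 + Y)*(Y + s)
H(k) = -23/26 + 23/k (H(k) = 23/k - 23*1/26 = 23/k - 23/26 = -23/26 + 23/k)
N(X, -50)/H(r(-8)) = (32² + 41*32 + 41*(-50) + 32*(-50))/(-23/26 + 23/(-8 + 2*(-8)²)) = (1024 + 1312 - 2050 - 1600)/(-23/26 + 23/(-8 + 2*64)) = -1314/(-23/26 + 23/(-8 + 128)) = -1314/(-23/26 + 23/120) = -1314/(-1081/1560) = -1314*(-1560/1081) = 2049840/1081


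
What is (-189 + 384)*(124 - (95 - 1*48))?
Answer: 15015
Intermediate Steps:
(-189 + 384)*(124 - (95 - 1*48)) = 195*(124 - (95 - 48)) = 195*(124 - 1*47) = 195*(124 - 47) = 195*77 = 15015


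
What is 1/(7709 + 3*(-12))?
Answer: 1/7673 ≈ 0.00013033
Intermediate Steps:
1/(7709 + 3*(-12)) = 1/(7709 - 36) = 1/7673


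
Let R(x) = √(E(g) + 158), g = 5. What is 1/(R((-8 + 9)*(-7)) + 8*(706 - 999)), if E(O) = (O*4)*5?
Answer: -1172/2747039 - √258/5494078 ≈ -0.00042956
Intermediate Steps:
E(O) = 20*O (E(O) = (4*O)*5 = 20*O)
R(x) = √258 (R(x) = √(20*5 + 158) = √(100 + 158) = √258)
1/(R((-8 + 9)*(-7)) + 8*(706 - 999)) = 1/(√258 + 8*(706 - 999)) = 1/(√258 + 8*(-293)) = 1/(√258 - 2344) = 1/(-2344 + √258)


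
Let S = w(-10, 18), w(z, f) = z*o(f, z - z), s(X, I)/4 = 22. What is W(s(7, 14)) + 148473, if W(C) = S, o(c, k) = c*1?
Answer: 148293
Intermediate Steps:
o(c, k) = c
s(X, I) = 88 (s(X, I) = 4*22 = 88)
w(z, f) = f*z (w(z, f) = z*f = f*z)
S = -180 (S = 18*(-10) = -180)
W(C) = -180
W(s(7, 14)) + 148473 = -180 + 148473 = 148293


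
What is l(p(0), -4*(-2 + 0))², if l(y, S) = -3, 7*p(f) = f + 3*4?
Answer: 9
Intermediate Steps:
p(f) = 12/7 + f/7 (p(f) = (f + 3*4)/7 = (f + 12)/7 = (12 + f)/7 = 12/7 + f/7)
l(p(0), -4*(-2 + 0))² = (-3)² = 9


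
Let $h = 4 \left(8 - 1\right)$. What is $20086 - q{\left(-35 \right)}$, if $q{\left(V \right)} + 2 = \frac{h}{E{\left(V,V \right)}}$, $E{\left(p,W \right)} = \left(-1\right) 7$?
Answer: $20092$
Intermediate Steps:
$h = 28$ ($h = 4 \cdot 7 = 28$)
$E{\left(p,W \right)} = -7$
$q{\left(V \right)} = -6$ ($q{\left(V \right)} = -2 + \frac{28}{-7} = -2 + 28 \left(- \frac{1}{7}\right) = -2 - 4 = -6$)
$20086 - q{\left(-35 \right)} = 20086 - -6 = 20086 + 6 = 20092$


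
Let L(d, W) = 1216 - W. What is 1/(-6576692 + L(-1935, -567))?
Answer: -1/6574909 ≈ -1.5209e-7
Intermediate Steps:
1/(-6576692 + L(-1935, -567)) = 1/(-6576692 + (1216 - 1*(-567))) = 1/(-6576692 + (1216 + 567)) = 1/(-6576692 + 1783) = 1/(-6574909) = -1/6574909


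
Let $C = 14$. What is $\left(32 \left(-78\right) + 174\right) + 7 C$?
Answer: $-2224$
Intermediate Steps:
$\left(32 \left(-78\right) + 174\right) + 7 C = \left(32 \left(-78\right) + 174\right) + 7 \cdot 14 = \left(-2496 + 174\right) + 98 = -2322 + 98 = -2224$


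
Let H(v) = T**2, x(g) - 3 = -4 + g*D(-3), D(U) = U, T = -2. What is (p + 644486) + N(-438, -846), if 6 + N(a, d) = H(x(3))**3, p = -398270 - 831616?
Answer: -585342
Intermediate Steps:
x(g) = -1 - 3*g (x(g) = 3 + (-4 + g*(-3)) = 3 + (-4 - 3*g) = -1 - 3*g)
H(v) = 4 (H(v) = (-2)**2 = 4)
p = -1229886
N(a, d) = 58 (N(a, d) = -6 + 4**3 = -6 + 64 = 58)
(p + 644486) + N(-438, -846) = (-1229886 + 644486) + 58 = -585400 + 58 = -585342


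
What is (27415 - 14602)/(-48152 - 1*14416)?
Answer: -4271/20856 ≈ -0.20479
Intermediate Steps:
(27415 - 14602)/(-48152 - 1*14416) = 12813/(-48152 - 14416) = 12813/(-62568) = 12813*(-1/62568) = -4271/20856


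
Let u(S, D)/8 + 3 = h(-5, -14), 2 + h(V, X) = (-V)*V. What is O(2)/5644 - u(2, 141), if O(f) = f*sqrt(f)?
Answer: 240 + sqrt(2)/2822 ≈ 240.00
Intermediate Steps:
h(V, X) = -2 - V**2 (h(V, X) = -2 + (-V)*V = -2 - V**2)
O(f) = f**(3/2)
u(S, D) = -240 (u(S, D) = -24 + 8*(-2 - 1*(-5)**2) = -24 + 8*(-2 - 1*25) = -24 + 8*(-2 - 25) = -24 + 8*(-27) = -24 - 216 = -240)
O(2)/5644 - u(2, 141) = 2**(3/2)/5644 - 1*(-240) = (2*sqrt(2))*(1/5644) + 240 = sqrt(2)/2822 + 240 = 240 + sqrt(2)/2822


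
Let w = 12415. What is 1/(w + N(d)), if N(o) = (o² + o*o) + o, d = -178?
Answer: 1/75605 ≈ 1.3227e-5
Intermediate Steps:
N(o) = o + 2*o² (N(o) = (o² + o²) + o = 2*o² + o = o + 2*o²)
1/(w + N(d)) = 1/(12415 - 178*(1 + 2*(-178))) = 1/(12415 - 178*(1 - 356)) = 1/(12415 - 178*(-355)) = 1/(12415 + 63190) = 1/75605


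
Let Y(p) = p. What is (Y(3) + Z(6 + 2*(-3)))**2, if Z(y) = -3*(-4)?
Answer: 225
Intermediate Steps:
Z(y) = 12
(Y(3) + Z(6 + 2*(-3)))**2 = (3 + 12)**2 = 15**2 = 225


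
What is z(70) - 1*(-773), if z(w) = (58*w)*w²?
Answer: 19894773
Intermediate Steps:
z(w) = 58*w³
z(70) - 1*(-773) = 58*70³ - 1*(-773) = 58*343000 + 773 = 19894000 + 773 = 19894773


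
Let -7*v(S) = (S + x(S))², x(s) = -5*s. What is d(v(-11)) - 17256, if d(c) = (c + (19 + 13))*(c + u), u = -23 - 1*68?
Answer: 3559432/49 ≈ 72642.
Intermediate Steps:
u = -91 (u = -23 - 68 = -91)
v(S) = -16*S²/7 (v(S) = -(S - 5*S)²/7 = -16*S²/7)
d(c) = (-91 + c)*(32 + c) (d(c) = (c + (19 + 13))*(c - 91) = (c + 32)*(-91 + c) = (32 + c)*(-91 + c) = (-91 + c)*(32 + c))
d(v(-11)) - 17256 = (-2912 + (-16/7*(-11)²)² - (-944)*(-11)²/7) - 17256 = (-2912 + (-16/7*121)² - (-944)*121/7) - 17256 = (-2912 + (-1936/7)² - 59*(-1936/7)) - 17256 = (-2912 + 3748096/49 + 114224/7) - 17256 = 4404976/49 - 17256 = 3559432/49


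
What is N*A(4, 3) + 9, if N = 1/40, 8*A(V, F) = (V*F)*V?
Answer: 183/20 ≈ 9.1500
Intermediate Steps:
A(V, F) = F*V²/8 (A(V, F) = ((V*F)*V)/8 = ((F*V)*V)/8 = (F*V²)/8 = F*V²/8)
N = 1/40 ≈ 0.025000
N*A(4, 3) + 9 = ((⅛)*3*4²)/40 + 9 = ((⅛)*3*16)/40 + 9 = (1/40)*6 + 9 = 3/20 + 9 = 183/20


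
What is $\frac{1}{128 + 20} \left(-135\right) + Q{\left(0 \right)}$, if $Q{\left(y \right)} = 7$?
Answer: $\frac{901}{148} \approx 6.0878$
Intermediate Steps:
$\frac{1}{128 + 20} \left(-135\right) + Q{\left(0 \right)} = \frac{1}{128 + 20} \left(-135\right) + 7 = \frac{1}{148} \left(-135\right) + 7 = - \frac{135}{148} + 7 = \frac{901}{148}$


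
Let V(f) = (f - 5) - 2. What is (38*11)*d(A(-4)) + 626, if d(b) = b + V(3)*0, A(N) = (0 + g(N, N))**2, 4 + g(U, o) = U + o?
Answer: 60818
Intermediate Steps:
g(U, o) = -4 + U + o (g(U, o) = -4 + (U + o) = -4 + U + o)
V(f) = -7 + f (V(f) = (-5 + f) - 2 = -7 + f)
A(N) = (-4 + 2*N)**2 (A(N) = (0 + (-4 + N + N))**2 = (0 + (-4 + 2*N))**2 = (-4 + 2*N)**2)
d(b) = b (d(b) = b + (-7 + 3)*0 = b - 4*0 = b + 0 = b)
(38*11)*d(A(-4)) + 626 = (38*11)*(4*(-2 - 4)**2) + 626 = 418*(4*(-6)**2) + 626 = 418*(4*36) + 626 = 418*144 + 626 = 60192 + 626 = 60818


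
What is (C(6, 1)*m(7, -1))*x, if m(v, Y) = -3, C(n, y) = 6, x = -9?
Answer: 162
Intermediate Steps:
(C(6, 1)*m(7, -1))*x = (6*(-3))*(-9) = -18*(-9) = 162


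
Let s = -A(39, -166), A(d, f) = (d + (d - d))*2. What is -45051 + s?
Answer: -45129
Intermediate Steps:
A(d, f) = 2*d (A(d, f) = (d + 0)*2 = d*2 = 2*d)
s = -78 (s = -2*39 = -1*78 = -78)
-45051 + s = -45051 - 78 = -45129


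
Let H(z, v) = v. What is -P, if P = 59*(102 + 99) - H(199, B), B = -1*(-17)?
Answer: -11842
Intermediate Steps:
B = 17
P = 11842 (P = 59*(102 + 99) - 1*17 = 59*201 - 17 = 11859 - 17 = 11842)
-P = -1*11842 = -11842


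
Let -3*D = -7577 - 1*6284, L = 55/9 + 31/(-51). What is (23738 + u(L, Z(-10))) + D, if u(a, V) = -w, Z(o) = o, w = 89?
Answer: 84808/3 ≈ 28269.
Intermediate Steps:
L = 842/153 (L = 55*(⅑) + 31*(-1/51) = 55/9 - 31/51 = 842/153 ≈ 5.5033)
u(a, V) = -89 (u(a, V) = -1*89 = -89)
D = 13861/3 (D = -(-7577 - 1*6284)/3 = -(-7577 - 6284)/3 = -⅓*(-13861) = 13861/3 ≈ 4620.3)
(23738 + u(L, Z(-10))) + D = (23738 - 89) + 13861/3 = 23649 + 13861/3 = 84808/3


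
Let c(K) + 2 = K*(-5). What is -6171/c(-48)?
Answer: -363/14 ≈ -25.929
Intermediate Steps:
c(K) = -2 - 5*K (c(K) = -2 + K*(-5) = -2 - 5*K)
-6171/c(-48) = -6171/(-2 - 5*(-48)) = -6171/(-2 + 240) = -6171/238 = -6171*1/238 = -363/14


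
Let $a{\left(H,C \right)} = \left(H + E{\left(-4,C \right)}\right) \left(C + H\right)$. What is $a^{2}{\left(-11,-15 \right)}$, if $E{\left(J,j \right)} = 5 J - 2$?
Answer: $736164$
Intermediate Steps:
$E{\left(J,j \right)} = -2 + 5 J$
$a{\left(H,C \right)} = \left(-22 + H\right) \left(C + H\right)$ ($a{\left(H,C \right)} = \left(H + \left(-2 + 5 \left(-4\right)\right)\right) \left(C + H\right) = \left(H - 22\right) \left(C + H\right) = \left(-22 + H\right) \left(C + H\right)$)
$a^{2}{\left(-11,-15 \right)} = \left(\left(-11\right)^{2} - -330 - -242 - -165\right)^{2} = \left(121 + 330 + 242 + 165\right)^{2} = 858^{2} = 736164$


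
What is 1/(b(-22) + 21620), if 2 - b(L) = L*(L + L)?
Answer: 1/20654 ≈ 4.8417e-5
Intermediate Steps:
b(L) = 2 - 2*L² (b(L) = 2 - L*(L + L) = 2 - L*2*L = 2 - 2*L²)
1/(b(-22) + 21620) = 1/((2 - 2*(-22)²) + 21620) = 1/((2 - 2*484) + 21620) = 1/((2 - 968) + 21620) = 1/(-966 + 21620) = 1/20654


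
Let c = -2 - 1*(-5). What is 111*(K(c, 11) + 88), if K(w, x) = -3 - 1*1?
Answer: 9324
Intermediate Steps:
c = 3 (c = -2 + 5 = 3)
K(w, x) = -4 (K(w, x) = -3 - 1 = -4)
111*(K(c, 11) + 88) = 111*(-4 + 88) = 111*84 = 9324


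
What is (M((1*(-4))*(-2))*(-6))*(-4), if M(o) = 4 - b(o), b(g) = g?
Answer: -96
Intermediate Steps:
M(o) = 4 - o
(M((1*(-4))*(-2))*(-6))*(-4) = ((4 - 1*(-4)*(-2))*(-6))*(-4) = ((4 - (-4)*(-2))*(-6))*(-4) = ((4 - 1*8)*(-6))*(-4) = ((4 - 8)*(-6))*(-4) = -4*(-6)*(-4) = 24*(-4) = -96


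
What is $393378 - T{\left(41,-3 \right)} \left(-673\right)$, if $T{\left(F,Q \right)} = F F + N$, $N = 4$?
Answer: $1527383$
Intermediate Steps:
$T{\left(F,Q \right)} = 4 + F^{2}$ ($T{\left(F,Q \right)} = F F + 4 = F^{2} + 4 = 4 + F^{2}$)
$393378 - T{\left(41,-3 \right)} \left(-673\right) = 393378 - \left(4 + 41^{2}\right) \left(-673\right) = 393378 - \left(4 + 1681\right) \left(-673\right) = 393378 - 1685 \left(-673\right) = 393378 - -1134005 = 393378 + 1134005 = 1527383$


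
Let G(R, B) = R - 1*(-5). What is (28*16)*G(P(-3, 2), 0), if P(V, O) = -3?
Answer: 896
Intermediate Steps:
G(R, B) = 5 + R (G(R, B) = R + 5 = 5 + R)
(28*16)*G(P(-3, 2), 0) = (28*16)*(5 - 3) = 448*2 = 896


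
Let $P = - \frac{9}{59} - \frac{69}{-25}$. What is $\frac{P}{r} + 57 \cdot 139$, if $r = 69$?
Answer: $\frac{268789057}{33925} \approx 7923.0$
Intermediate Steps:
$P = \frac{3846}{1475}$ ($P = \left(-9\right) \frac{1}{59} - - \frac{69}{25} = - \frac{9}{59} + \frac{69}{25} = \frac{3846}{1475} \approx 2.6075$)
$\frac{P}{r} + 57 \cdot 139 = \frac{3846}{1475 \cdot 69} + 57 \cdot 139 = \frac{3846}{1475} \cdot \frac{1}{69} + 7923 = \frac{1282}{33925} + 7923 = \frac{268789057}{33925}$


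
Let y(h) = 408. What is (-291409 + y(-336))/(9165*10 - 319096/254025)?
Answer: -73921529025/23281072154 ≈ -3.1752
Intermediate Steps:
(-291409 + y(-336))/(9165*10 - 319096/254025) = (-291409 + 408)/(9165*10 - 319096/254025) = -291001/(91650 - 319096*1/254025) = -291001/(91650 - 319096/254025) = -291001/23281072154/254025 = -291001*254025/23281072154 = -73921529025/23281072154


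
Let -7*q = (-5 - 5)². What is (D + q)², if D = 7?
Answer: 2601/49 ≈ 53.082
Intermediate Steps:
q = -100/7 (q = -(-5 - 5)²/7 = -⅐*(-10)² = -⅐*100 = -100/7 ≈ -14.286)
(D + q)² = (7 - 100/7)² = (-51/7)² = 2601/49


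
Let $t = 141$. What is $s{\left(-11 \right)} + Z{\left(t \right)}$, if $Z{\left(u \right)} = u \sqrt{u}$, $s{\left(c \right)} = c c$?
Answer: $121 + 141 \sqrt{141} \approx 1795.3$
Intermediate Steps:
$s{\left(c \right)} = c^{2}$
$Z{\left(u \right)} = u^{\frac{3}{2}}$
$s{\left(-11 \right)} + Z{\left(t \right)} = \left(-11\right)^{2} + 141^{\frac{3}{2}} = 121 + 141 \sqrt{141}$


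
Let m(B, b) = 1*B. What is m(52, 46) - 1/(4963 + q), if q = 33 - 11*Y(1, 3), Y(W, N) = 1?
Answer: 259219/4985 ≈ 52.000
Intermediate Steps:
m(B, b) = B
q = 22 (q = 33 - 11*1 = 33 - 11 = 22)
m(52, 46) - 1/(4963 + q) = 52 - 1/(4963 + 22) = 52 - 1/4985 = 259219/4985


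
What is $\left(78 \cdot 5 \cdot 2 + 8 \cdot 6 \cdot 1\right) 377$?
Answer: $312156$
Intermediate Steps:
$\left(78 \cdot 5 \cdot 2 + 8 \cdot 6 \cdot 1\right) 377 = \left(78 \cdot 10 + 48 \cdot 1\right) 377 = \left(780 + 48\right) 377 = 828 \cdot 377 = 312156$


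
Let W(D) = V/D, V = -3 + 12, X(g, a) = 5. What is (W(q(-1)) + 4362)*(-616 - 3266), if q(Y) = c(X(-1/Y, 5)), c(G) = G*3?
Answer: -84678066/5 ≈ -1.6936e+7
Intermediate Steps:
c(G) = 3*G
V = 9
q(Y) = 15 (q(Y) = 3*5 = 15)
W(D) = 9/D
(W(q(-1)) + 4362)*(-616 - 3266) = (9/15 + 4362)*(-616 - 3266) = (9*(1/15) + 4362)*(-3882) = (⅗ + 4362)*(-3882) = (21813/5)*(-3882) = -84678066/5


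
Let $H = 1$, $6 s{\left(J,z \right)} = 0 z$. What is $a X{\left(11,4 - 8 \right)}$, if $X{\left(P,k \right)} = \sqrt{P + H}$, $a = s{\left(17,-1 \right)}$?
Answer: $0$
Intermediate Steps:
$s{\left(J,z \right)} = 0$ ($s{\left(J,z \right)} = \frac{0 z}{6} = \frac{1}{6} \cdot 0 = 0$)
$a = 0$
$X{\left(P,k \right)} = \sqrt{1 + P}$ ($X{\left(P,k \right)} = \sqrt{P + 1} = \sqrt{1 + P}$)
$a X{\left(11,4 - 8 \right)} = 0 \sqrt{1 + 11} = 0 \sqrt{12} = 0 \cdot 2 \sqrt{3} = 0$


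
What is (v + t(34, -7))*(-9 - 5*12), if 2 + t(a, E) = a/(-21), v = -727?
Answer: 352889/7 ≈ 50413.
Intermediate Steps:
t(a, E) = -2 - a/21 (t(a, E) = -2 + a/(-21) = -2 + a*(-1/21) = -2 - a/21)
(v + t(34, -7))*(-9 - 5*12) = (-727 + (-2 - 1/21*34))*(-9 - 5*12) = (-727 + (-2 - 34/21))*(-9 - 60) = (-727 - 76/21)*(-69) = -15343/21*(-69) = 352889/7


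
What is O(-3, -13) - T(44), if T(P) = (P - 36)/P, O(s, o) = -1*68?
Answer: -750/11 ≈ -68.182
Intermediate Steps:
O(s, o) = -68
T(P) = (-36 + P)/P
O(-3, -13) - T(44) = -68 - (-36 + 44)/44 = -68 - 8/44 = -68 - 1*2/11 = -68 - 2/11 = -750/11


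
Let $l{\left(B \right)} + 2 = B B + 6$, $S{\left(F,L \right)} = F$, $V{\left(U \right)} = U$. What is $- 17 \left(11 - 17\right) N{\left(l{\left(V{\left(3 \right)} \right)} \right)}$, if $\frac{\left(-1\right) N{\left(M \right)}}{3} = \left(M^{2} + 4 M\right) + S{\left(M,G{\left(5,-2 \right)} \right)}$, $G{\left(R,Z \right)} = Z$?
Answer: $-71604$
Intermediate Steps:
$l{\left(B \right)} = 4 + B^{2}$ ($l{\left(B \right)} = -2 + \left(B B + 6\right) = -2 + \left(B^{2} + 6\right) = -2 + \left(6 + B^{2}\right) = 4 + B^{2}$)
$N{\left(M \right)} = - 15 M - 3 M^{2}$ ($N{\left(M \right)} = - 3 \left(\left(M^{2} + 4 M\right) + M\right) = - 3 \left(M^{2} + 5 M\right) = - 15 M - 3 M^{2}$)
$- 17 \left(11 - 17\right) N{\left(l{\left(V{\left(3 \right)} \right)} \right)} = - 17 \left(11 - 17\right) 3 \left(4 + 3^{2}\right) \left(-5 - \left(4 + 3^{2}\right)\right) = \left(-17\right) \left(-6\right) 3 \left(4 + 9\right) \left(-5 - \left(4 + 9\right)\right) = 102 \cdot 3 \cdot 13 \left(-5 - 13\right) = 102 \cdot 3 \cdot 13 \left(-18\right) = 102 \left(-702\right) = -71604$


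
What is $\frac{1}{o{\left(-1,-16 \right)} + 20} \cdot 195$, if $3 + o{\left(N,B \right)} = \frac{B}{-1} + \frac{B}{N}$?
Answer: $\frac{195}{49} \approx 3.9796$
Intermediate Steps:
$o{\left(N,B \right)} = -3 - B + \frac{B}{N}$ ($o{\left(N,B \right)} = -3 + \left(\frac{B}{-1} + \frac{B}{N}\right) = -3 + \left(B \left(-1\right) + \frac{B}{N}\right) = -3 - \left(B - \frac{B}{N}\right) = -3 - B + \frac{B}{N}$)
$\frac{1}{o{\left(-1,-16 \right)} + 20} \cdot 195 = \frac{1}{\left(-3 - -16 - \frac{16}{-1}\right) + 20} \cdot 195 = \frac{1}{\left(-3 + 16 - -16\right) + 20} \cdot 195 = \frac{1}{\left(-3 + 16 + 16\right) + 20} \cdot 195 = \frac{1}{29 + 20} \cdot 195 = \frac{1}{49} \cdot 195 = \frac{195}{49}$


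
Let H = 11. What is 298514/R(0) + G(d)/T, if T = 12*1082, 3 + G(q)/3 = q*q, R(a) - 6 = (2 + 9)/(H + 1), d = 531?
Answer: 7763512809/179612 ≈ 43224.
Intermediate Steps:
R(a) = 83/12 (R(a) = 6 + (2 + 9)/(11 + 1) = 6 + 11/12 = 83/12)
G(q) = -9 + 3*q² (G(q) = -9 + 3*(q*q) = -9 + 3*q²)
T = 12984
298514/R(0) + G(d)/T = 298514/(83/12) + (-9 + 3*531²)/12984 = 298514*(12/83) + (-9 + 3*281961)*(1/12984) = 3582168/83 + (-9 + 845883)*(1/12984) = 3582168/83 + 845874*(1/12984) = 3582168/83 + 140979/2164 = 7763512809/179612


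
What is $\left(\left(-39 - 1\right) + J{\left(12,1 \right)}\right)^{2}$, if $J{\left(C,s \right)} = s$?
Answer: $1521$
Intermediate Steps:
$\left(\left(-39 - 1\right) + J{\left(12,1 \right)}\right)^{2} = \left(\left(-39 - 1\right) + 1\right)^{2} = \left(-40 + 1\right)^{2} = \left(-39\right)^{2} = 1521$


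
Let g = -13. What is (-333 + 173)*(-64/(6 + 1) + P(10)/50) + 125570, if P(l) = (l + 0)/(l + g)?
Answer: 2667914/21 ≈ 1.2704e+5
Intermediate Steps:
P(l) = l/(-13 + l) (P(l) = (l + 0)/(l - 13) = l/(-13 + l))
(-333 + 173)*(-64/(6 + 1) + P(10)/50) + 125570 = (-333 + 173)*(-64/(6 + 1) + (10/(-13 + 10))/50) + 125570 = -160*(-64/(7*1) + (10/(-3))*(1/50)) + 125570 = -160*(-64/7 + (10*(-1/3))*(1/50)) + 125570 = -160*(-64*1/7 - 10/3*1/50) + 125570 = -160*(-64/7 - 1/15) + 125570 = -160*(-967/105) + 125570 = 30944/21 + 125570 = 2667914/21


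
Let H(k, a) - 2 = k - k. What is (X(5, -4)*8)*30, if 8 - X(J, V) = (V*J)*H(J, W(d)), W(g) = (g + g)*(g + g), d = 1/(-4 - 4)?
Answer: 11520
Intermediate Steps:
d = -⅛ (d = 1/(-8) = -⅛ ≈ -0.12500)
W(g) = 4*g² (W(g) = (2*g)*(2*g) = 4*g²)
H(k, a) = 2 (H(k, a) = 2 + (k - k) = 2 + 0 = 2)
X(J, V) = 8 - 2*J*V (X(J, V) = 8 - V*J*2 = 8 - J*V*2 = 8 - 2*J*V)
(X(5, -4)*8)*30 = ((8 - 2*5*(-4))*8)*30 = ((8 + 40)*8)*30 = (48*8)*30 = 384*30 = 11520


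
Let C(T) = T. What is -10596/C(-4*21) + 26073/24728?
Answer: 22017335/173096 ≈ 127.20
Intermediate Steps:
-10596/C(-4*21) + 26073/24728 = -10596/((-4*21)) + 26073/24728 = -10596/(-84) + 26073*(1/24728) = -10596*(-1/84) + 26073/24728 = 883/7 + 26073/24728 = 22017335/173096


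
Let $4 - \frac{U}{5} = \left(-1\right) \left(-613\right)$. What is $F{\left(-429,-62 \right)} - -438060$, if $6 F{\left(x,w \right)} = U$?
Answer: $\frac{875105}{2} \approx 4.3755 \cdot 10^{5}$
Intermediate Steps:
$U = -3045$ ($U = 20 - 5 \left(\left(-1\right) \left(-613\right)\right) = 20 - 3065 = -3045$)
$F{\left(x,w \right)} = - \frac{1015}{2}$ ($F{\left(x,w \right)} = \frac{1}{6} \left(-3045\right) = - \frac{1015}{2}$)
$F{\left(-429,-62 \right)} - -438060 = - \frac{1015}{2} - -438060 = - \frac{1015}{2} + 438060 = \frac{875105}{2}$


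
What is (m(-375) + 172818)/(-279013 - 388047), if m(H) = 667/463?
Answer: -80015401/308848780 ≈ -0.25908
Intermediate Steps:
m(H) = 667/463 (m(H) = 667*(1/463) = 667/463)
(m(-375) + 172818)/(-279013 - 388047) = (667/463 + 172818)/(-279013 - 388047) = (80015401/463)/(-667060) = (80015401/463)*(-1/667060) = -80015401/308848780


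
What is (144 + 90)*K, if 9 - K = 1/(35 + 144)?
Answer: 376740/179 ≈ 2104.7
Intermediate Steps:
K = 1610/179 (K = 9 - 1/(35 + 144) = 9 - 1/179 = 1610/179 ≈ 8.9944)
(144 + 90)*K = (144 + 90)*(1610/179) = 234*(1610/179) = 376740/179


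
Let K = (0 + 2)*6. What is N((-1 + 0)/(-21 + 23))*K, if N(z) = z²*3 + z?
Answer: 3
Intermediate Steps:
N(z) = z + 3*z² (N(z) = 3*z² + z = z + 3*z²)
K = 12 (K = 2*6 = 12)
N((-1 + 0)/(-21 + 23))*K = (((-1 + 0)/(-21 + 23))*(1 + 3*((-1 + 0)/(-21 + 23))))*12 = ((-1/2)*(1 + 3*(-1/2)))*12 = ((-1*½)*(1 + 3*(-1*½)))*12 = -(1 + 3*(-½))/2*12 = -(1 - 3/2)/2*12 = -½*(-½)*12 = (¼)*12 = 3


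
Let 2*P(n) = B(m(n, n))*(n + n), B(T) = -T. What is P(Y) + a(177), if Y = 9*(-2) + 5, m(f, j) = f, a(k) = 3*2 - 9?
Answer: -172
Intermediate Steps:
a(k) = -3 (a(k) = 6 - 9 = -3)
Y = -13 (Y = -18 + 5 = -13)
P(n) = -n² (P(n) = ((-n)*(n + n))/2 = ((-n)*(2*n))/2 = (-2*n²)/2 = -n²)
P(Y) + a(177) = -1*(-13)² - 3 = -1*169 - 3 = -169 - 3 = -172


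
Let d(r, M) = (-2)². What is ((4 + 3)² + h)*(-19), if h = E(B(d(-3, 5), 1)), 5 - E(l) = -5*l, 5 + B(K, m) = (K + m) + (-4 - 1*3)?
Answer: -361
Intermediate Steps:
d(r, M) = 4
B(K, m) = -12 + K + m (B(K, m) = -5 + ((K + m) + (-4 - 1*3)) = -5 + ((K + m) + (-4 - 3)) = -5 + ((K + m) - 7) = -5 + (-7 + K + m) = -12 + K + m)
E(l) = 5 + 5*l (E(l) = 5 - (-5)*l = 5 + 5*l)
h = -30 (h = 5 + 5*(-12 + 4 + 1) = 5 + 5*(-7) = 5 - 35 = -30)
((4 + 3)² + h)*(-19) = ((4 + 3)² - 30)*(-19) = (7² - 30)*(-19) = (49 - 30)*(-19) = 19*(-19) = -361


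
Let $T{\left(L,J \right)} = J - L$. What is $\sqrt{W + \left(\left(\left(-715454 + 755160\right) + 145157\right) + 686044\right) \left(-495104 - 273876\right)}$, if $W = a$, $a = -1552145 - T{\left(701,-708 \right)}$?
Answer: $2 i \sqrt{167427903899} \approx 8.1836 \cdot 10^{5} i$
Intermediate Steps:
$a = -1550736$ ($a = -1552145 - \left(-708 - 701\right) = -1552145 - -1409 = -1552145 + 1409 = -1550736$)
$W = -1550736$
$\sqrt{W + \left(\left(\left(-715454 + 755160\right) + 145157\right) + 686044\right) \left(-495104 - 273876\right)} = \sqrt{-1550736 + \left(\left(\left(-715454 + 755160\right) + 145157\right) + 686044\right) \left(-495104 - 273876\right)} = \sqrt{-1550736 + \left(\left(39706 + 145157\right) + 686044\right) \left(-768980\right)} = \sqrt{-1550736 + \left(184863 + 686044\right) \left(-768980\right)} = \sqrt{-1550736 + 870907 \left(-768980\right)} = \sqrt{-1550736 - 669710064860} = \sqrt{-669711615596} = 2 i \sqrt{167427903899}$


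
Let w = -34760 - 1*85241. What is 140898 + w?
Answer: 20897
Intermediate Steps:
w = -120001 (w = -34760 - 85241 = -120001)
140898 + w = 140898 - 120001 = 20897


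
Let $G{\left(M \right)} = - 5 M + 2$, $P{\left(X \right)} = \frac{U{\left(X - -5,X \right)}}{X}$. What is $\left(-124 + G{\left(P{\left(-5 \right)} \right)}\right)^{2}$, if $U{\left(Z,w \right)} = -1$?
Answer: $15129$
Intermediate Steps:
$P{\left(X \right)} = - \frac{1}{X}$
$G{\left(M \right)} = 2 - 5 M$
$\left(-124 + G{\left(P{\left(-5 \right)} \right)}\right)^{2} = \left(-124 + \left(2 - 5 \left(- \frac{1}{-5}\right)\right)\right)^{2} = \left(-124 + \left(2 - 5 \left(\left(-1\right) \left(- \frac{1}{5}\right)\right)\right)\right)^{2} = \left(-124 + \left(2 - 1\right)\right)^{2} = \left(-124 + 1\right)^{2} = \left(-123\right)^{2} = 15129$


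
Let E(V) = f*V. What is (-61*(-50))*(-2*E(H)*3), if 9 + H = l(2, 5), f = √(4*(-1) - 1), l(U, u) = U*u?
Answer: -18300*I*√5 ≈ -40920.0*I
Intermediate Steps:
f = I*√5 (f = √(-4 - 1) = √(-5) = I*√5 ≈ 2.2361*I)
H = 1 (H = -9 + 2*5 = -9 + 10 = 1)
E(V) = I*V*√5 (E(V) = (I*√5)*V = I*V*√5)
(-61*(-50))*(-2*E(H)*3) = (-61*(-50))*(-2*I*√5*3) = 3050*(-2*I*√5*3) = 3050*(-6*I*√5) = -18300*I*√5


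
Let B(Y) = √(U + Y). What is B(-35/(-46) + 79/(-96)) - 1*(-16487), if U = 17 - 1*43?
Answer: 16487 + I*√7941210/552 ≈ 16487.0 + 5.1051*I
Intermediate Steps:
U = -26 (U = 17 - 43 = -26)
B(Y) = √(-26 + Y)
B(-35/(-46) + 79/(-96)) - 1*(-16487) = √(-26 + (-35/(-46) + 79/(-96))) - 1*(-16487) = √(-26 + (-35*(-1/46) + 79*(-1/96))) + 16487 = √(-26 + (35/46 - 79/96)) + 16487 = √(-26 - 137/2208) + 16487 = √(-57545/2208) + 16487 = I*√7941210/552 + 16487 = 16487 + I*√7941210/552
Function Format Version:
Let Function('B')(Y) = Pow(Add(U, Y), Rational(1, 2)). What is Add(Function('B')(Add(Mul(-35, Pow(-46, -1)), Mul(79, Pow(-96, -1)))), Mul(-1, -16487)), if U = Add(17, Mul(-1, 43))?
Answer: Add(16487, Mul(Rational(1, 552), I, Pow(7941210, Rational(1, 2)))) ≈ Add(16487., Mul(5.1051, I))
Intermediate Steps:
U = -26 (U = Add(17, -43) = -26)
Function('B')(Y) = Pow(Add(-26, Y), Rational(1, 2))
Add(Function('B')(Add(Mul(-35, Pow(-46, -1)), Mul(79, Pow(-96, -1)))), Mul(-1, -16487)) = Add(Pow(Add(-26, Add(Mul(-35, Pow(-46, -1)), Mul(79, Pow(-96, -1)))), Rational(1, 2)), Mul(-1, -16487)) = Add(Pow(Add(-26, Add(Mul(-35, Rational(-1, 46)), Mul(79, Rational(-1, 96)))), Rational(1, 2)), 16487) = Add(Pow(Add(-26, Add(Rational(35, 46), Rational(-79, 96))), Rational(1, 2)), 16487) = Add(Pow(Add(-26, Rational(-137, 2208)), Rational(1, 2)), 16487) = Add(Pow(Rational(-57545, 2208), Rational(1, 2)), 16487) = Add(Mul(Rational(1, 552), I, Pow(7941210, Rational(1, 2))), 16487) = Add(16487, Mul(Rational(1, 552), I, Pow(7941210, Rational(1, 2))))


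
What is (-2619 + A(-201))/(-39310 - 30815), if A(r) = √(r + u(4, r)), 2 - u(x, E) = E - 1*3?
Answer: 873/23375 - √5/70125 ≈ 0.037316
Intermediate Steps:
u(x, E) = 5 - E (u(x, E) = 2 - (E - 1*3) = 2 - (E - 3) = 2 - (-3 + E) = 2 + (3 - E) = 5 - E)
A(r) = √5 (A(r) = √(r + (5 - r)) = √5)
(-2619 + A(-201))/(-39310 - 30815) = (-2619 + √5)/(-39310 - 30815) = (-2619 + √5)/(-70125) = (-2619 + √5)*(-1/70125) = 873/23375 - √5/70125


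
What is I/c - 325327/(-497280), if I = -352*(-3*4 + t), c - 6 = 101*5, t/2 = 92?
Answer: -4277296889/36301440 ≈ -117.83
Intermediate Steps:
t = 184 (t = 2*92 = 184)
c = 511 (c = 6 + 101*5 = 6 + 505 = 511)
I = -60544 (I = -352*(-3*4 + 184) = -352*(-12 + 184) = -352*172 = -60544)
I/c - 325327/(-497280) = -60544/511 - 325327/(-497280) = -60544*1/511 - 325327*(-1/497280) = -60544/511 + 325327/497280 = -4277296889/36301440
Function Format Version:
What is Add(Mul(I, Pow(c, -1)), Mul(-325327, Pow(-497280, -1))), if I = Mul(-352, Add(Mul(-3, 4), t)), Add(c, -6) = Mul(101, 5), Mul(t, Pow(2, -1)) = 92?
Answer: Rational(-4277296889, 36301440) ≈ -117.83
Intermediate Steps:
t = 184 (t = Mul(2, 92) = 184)
c = 511 (c = Add(6, Mul(101, 5)) = Add(6, 505) = 511)
I = -60544 (I = Mul(-352, Add(Mul(-3, 4), 184)) = Mul(-352, Add(-12, 184)) = Mul(-352, 172) = -60544)
Add(Mul(I, Pow(c, -1)), Mul(-325327, Pow(-497280, -1))) = Add(Mul(-60544, Pow(511, -1)), Mul(-325327, Pow(-497280, -1))) = Add(Mul(-60544, Rational(1, 511)), Mul(-325327, Rational(-1, 497280))) = Add(Rational(-60544, 511), Rational(325327, 497280)) = Rational(-4277296889, 36301440)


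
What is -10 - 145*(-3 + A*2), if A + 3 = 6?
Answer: -445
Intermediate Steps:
A = 3 (A = -3 + 6 = 3)
-10 - 145*(-3 + A*2) = -10 - 145*(-3 + 3*2) = -10 - 145*(-3 + 6) = -10 - 145*3 = -10 - 435 = -445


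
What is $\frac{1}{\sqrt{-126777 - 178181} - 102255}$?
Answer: $- \frac{102255}{10456389983} - \frac{i \sqrt{304958}}{10456389983} \approx -9.7792 \cdot 10^{-6} - 5.2813 \cdot 10^{-8} i$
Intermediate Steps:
$\frac{1}{\sqrt{-126777 - 178181} - 102255} = \frac{1}{\sqrt{-304958} - 102255} = \frac{1}{i \sqrt{304958} - 102255} = \frac{1}{-102255 + i \sqrt{304958}}$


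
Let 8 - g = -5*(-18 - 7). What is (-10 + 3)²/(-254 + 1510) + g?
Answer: -146903/1256 ≈ -116.96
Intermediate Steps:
g = -117 (g = 8 - (-5)*(-18 - 7) = 8 - (-5)*(-25) = 8 - 1*125 = 8 - 125 = -117)
(-10 + 3)²/(-254 + 1510) + g = (-10 + 3)²/(-254 + 1510) - 117 = (-7)²/1256 - 117 = 49*(1/1256) - 117 = 49/1256 - 117 = -146903/1256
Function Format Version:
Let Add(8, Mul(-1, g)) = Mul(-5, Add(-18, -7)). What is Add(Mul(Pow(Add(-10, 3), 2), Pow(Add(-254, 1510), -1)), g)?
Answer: Rational(-146903, 1256) ≈ -116.96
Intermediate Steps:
g = -117 (g = Add(8, Mul(-1, Mul(-5, Add(-18, -7)))) = Add(8, Mul(-1, Mul(-5, -25))) = Add(8, Mul(-1, 125)) = Add(8, -125) = -117)
Add(Mul(Pow(Add(-10, 3), 2), Pow(Add(-254, 1510), -1)), g) = Add(Mul(Pow(Add(-10, 3), 2), Pow(Add(-254, 1510), -1)), -117) = Add(Mul(Pow(-7, 2), Pow(1256, -1)), -117) = Add(Mul(49, Rational(1, 1256)), -117) = Add(Rational(49, 1256), -117) = Rational(-146903, 1256)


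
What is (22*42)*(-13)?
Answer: -12012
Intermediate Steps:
(22*42)*(-13) = 924*(-13) = -12012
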